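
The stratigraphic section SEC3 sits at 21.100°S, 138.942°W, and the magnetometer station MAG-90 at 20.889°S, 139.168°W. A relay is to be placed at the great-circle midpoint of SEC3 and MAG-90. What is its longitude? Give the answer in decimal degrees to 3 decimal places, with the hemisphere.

139.055°W

Bx = cos φ₂ cos Δλ = 0.934266,  By = cos φ₂ sin Δλ = -0.003685
φₘ = atan2(sin φ₁ + sin φ₂, √((cos φ₁ + Bx)² + By²)) = -20.99454°
λₘ = λ₁ + atan2(By, cos φ₁ + Bx) = -139.05508°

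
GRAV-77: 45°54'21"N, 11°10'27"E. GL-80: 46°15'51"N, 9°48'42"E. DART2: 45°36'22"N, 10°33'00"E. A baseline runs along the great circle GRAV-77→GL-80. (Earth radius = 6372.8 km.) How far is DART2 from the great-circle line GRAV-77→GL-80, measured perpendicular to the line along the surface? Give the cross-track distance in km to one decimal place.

48.5 km

GRAV-77: φ = +45.90583°, λ = +11.17417°
GL-80: φ = +46.26417°, λ = +9.81167°
DART2: φ = +45.60611°, λ = +10.55000°
δ₁₃ = central angle GRAV-77→DART2 = 0.009227 rad  (haversine)
θ₁₃ = bearing GRAV-77→DART2 = 235.687°,  θ₁₂ = bearing GRAV-77→GL-80 = 291.256°
dₓₜ = R·arcsin(sin δ₁₃ · sin(θ₁₃ − θ₁₂)) = 6372.8·arcsin(0.00923·sin(-55.569°)) = -48.499 km
|dₓₜ| = 48.499 km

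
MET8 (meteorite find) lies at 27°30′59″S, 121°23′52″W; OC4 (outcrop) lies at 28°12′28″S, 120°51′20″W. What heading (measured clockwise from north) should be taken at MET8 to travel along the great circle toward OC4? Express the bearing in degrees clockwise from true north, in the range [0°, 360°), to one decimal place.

145.4°

MET8: φ = -27.51639°, λ = -121.39778°
OC4: φ = -28.20778°, λ = -120.85556°
Δλ = 0.5422°
y = sin Δλ · cos φ₂ = 0.008340
x = cos φ₁ sin φ₂ − sin φ₁ cos φ₂ cos Δλ = -0.012085
θ = atan2(y, x) = 145.3914° → 145.3914° (mod 360°)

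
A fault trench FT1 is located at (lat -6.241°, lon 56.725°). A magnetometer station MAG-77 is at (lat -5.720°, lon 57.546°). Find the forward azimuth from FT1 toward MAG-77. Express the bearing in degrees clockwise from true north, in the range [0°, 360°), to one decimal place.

57.5°

Δλ = 0.8210°
y = sin Δλ · cos φ₂ = 0.014257
x = cos φ₁ sin φ₂ − sin φ₁ cos φ₂ cos Δλ = 0.009082
θ = atan2(y, x) = 57.5028° → 57.5028° (mod 360°)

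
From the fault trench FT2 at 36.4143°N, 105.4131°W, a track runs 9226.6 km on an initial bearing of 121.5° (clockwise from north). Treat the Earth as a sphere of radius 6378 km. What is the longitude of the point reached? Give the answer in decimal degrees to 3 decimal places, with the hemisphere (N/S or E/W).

41.127°W

δ = d/R = 9226.6/6378 = 1.446629 rad
φ₂ = arcsin(sin φ₁ cos δ + cos φ₁ sin δ cos θ)
   = arcsin(0.59362·0.12385 + 0.80475·0.99230·-0.52250) = -20.10382°
λ₂ = λ₁ + atan2(sin θ sin δ cos φ₁, cos δ − sin φ₁ sin φ₂) = -41.12714°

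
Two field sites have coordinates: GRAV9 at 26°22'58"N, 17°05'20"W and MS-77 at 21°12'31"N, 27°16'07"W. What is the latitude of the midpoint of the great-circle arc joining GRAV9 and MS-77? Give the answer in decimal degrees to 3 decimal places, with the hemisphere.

23.879°N

GRAV9: φ = +26.38278°, λ = -17.08889°
MS-77: φ = +21.20861°, λ = -27.26861°
Bx = cos φ₂ cos Δλ = 0.917594,  By = cos φ₂ sin Δλ = -0.164766
φₘ = atan2(sin φ₁ + sin φ₂, √((cos φ₁ + Bx)² + By²)) = 23.87935°
λₘ = λ₁ + atan2(By, cos φ₁ + Bx) = -22.28043°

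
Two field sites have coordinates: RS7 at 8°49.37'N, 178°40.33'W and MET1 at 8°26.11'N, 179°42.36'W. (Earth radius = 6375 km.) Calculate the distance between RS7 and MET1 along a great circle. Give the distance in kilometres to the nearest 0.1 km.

121.6 km

RS7: φ = +8.82283°, λ = -178.67217°
MET1: φ = +8.43517°, λ = -179.70600°
Δφ = -0.3877°,  Δλ = -1.0338°
a = sin²(Δφ/2) + cos φ₁ cos φ₂ sin²(Δλ/2) = 0.000091
c = 2·arcsin(√a) = 0.019080 rad = 1.0932°
d = R·c = 6375 × 0.019080 = 121.6 km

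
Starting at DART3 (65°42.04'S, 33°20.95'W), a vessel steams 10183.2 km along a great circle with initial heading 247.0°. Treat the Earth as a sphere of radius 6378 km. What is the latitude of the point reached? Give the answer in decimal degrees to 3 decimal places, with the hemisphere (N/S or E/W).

7.886°S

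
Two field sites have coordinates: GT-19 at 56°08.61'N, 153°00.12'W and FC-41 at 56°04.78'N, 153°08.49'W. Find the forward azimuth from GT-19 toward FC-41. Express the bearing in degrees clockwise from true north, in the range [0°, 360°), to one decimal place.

230.7°

GT-19: φ = +56.14350°, λ = -153.00200°
FC-41: φ = +56.07967°, λ = -153.14150°
Δλ = -0.1395°
y = sin Δλ · cos φ₂ = -0.001359
x = cos φ₁ sin φ₂ − sin φ₁ cos φ₂ cos Δλ = -0.001113
θ = atan2(y, x) = -129.3168° → 230.6832° (mod 360°)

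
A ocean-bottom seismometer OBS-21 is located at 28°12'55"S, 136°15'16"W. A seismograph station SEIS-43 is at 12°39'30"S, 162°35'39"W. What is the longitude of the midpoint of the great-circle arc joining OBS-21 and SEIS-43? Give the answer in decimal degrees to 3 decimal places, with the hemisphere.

150.107°W

OBS-21: φ = -28.21528°, λ = -136.25444°
SEIS-43: φ = -12.65833°, λ = -162.59417°
Bx = cos φ₂ cos Δλ = 0.874397,  By = cos φ₂ sin Δλ = -0.432908
φₘ = atan2(sin φ₁ + sin φ₂, √((cos φ₁ + Bx)² + By²)) = -20.94016°
λₘ = λ₁ + atan2(By, cos φ₁ + Bx) = -150.10669°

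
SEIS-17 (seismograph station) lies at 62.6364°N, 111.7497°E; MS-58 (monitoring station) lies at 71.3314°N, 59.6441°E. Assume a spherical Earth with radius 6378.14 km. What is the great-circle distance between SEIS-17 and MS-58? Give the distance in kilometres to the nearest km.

2370 km

Δφ = 8.6950°,  Δλ = -52.1056°
a = sin²(Δφ/2) + cos φ₁ cos φ₂ sin²(Δλ/2) = 0.034127
c = 2·arcsin(√a) = 0.371602 rad = 21.2912°
d = R·c = 6378.14 × 0.371602 = 2370.1 km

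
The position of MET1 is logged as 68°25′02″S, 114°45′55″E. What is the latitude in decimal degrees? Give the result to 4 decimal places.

68.4172°S

68° + 25′/60 + 2″/3600 = 68 + 0.41667 + 0.00056 = 68.4172°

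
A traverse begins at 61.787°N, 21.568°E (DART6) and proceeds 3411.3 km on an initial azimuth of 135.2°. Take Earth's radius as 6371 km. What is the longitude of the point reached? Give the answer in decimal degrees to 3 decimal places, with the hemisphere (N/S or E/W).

δ = d/R = 3411.3/6371 = 0.535442 rad
φ₂ = arcsin(sin φ₁ cos δ + cos φ₁ sin δ cos θ)
   = arcsin(0.88120·0.86004 + 0.47275·0.51022·-0.70957) = 35.92411°
λ₂ = λ₁ + atan2(sin θ sin δ cos φ₁, cos δ − sin φ₁ sin φ₂) = 47.92503°

47.925°E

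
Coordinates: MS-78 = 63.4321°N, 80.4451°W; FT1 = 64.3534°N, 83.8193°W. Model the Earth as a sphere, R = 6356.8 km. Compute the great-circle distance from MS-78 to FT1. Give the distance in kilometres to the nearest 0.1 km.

Δφ = 0.9213°,  Δλ = -3.3742°
a = sin²(Δφ/2) + cos φ₁ cos φ₂ sin²(Δλ/2) = 0.000232
c = 2·arcsin(√a) = 0.030493 rad = 1.7471°
d = R·c = 6356.8 × 0.030493 = 193.8 km

193.8 km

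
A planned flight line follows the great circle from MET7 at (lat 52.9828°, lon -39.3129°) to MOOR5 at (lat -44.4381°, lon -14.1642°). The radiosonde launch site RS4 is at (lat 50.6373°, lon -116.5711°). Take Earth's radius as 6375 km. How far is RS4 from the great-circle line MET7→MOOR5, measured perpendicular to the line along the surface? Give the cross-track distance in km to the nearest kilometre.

δ₁₃ = central angle MET7→RS4 = 0.793240 rad  (haversine)
θ₁₃ = bearing MET7→RS4 = 299.765°,  θ₁₂ = bearing MET7→MOOR5 = 162.067°
dₓₜ = R·arcsin(sin δ₁₃ · sin(θ₁₃ − θ₁₂)) = 6375·arcsin(0.71263·sin(137.699°)) = 3188.920 km
|dₓₜ| = 3188.920 km

3189 km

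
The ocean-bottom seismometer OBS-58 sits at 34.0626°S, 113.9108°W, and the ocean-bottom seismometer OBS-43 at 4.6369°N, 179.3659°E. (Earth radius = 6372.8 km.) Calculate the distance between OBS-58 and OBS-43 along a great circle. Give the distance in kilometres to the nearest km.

8195 km

Δφ = 38.6995°,  Δλ = -66.7233°
a = sin²(Δφ/2) + cos φ₁ cos φ₂ sin²(Δλ/2) = 0.359490
c = 2·arcsin(√a) = 1.285939 rad = 73.6789°
d = R·c = 6372.8 × 1.285939 = 8195.0 km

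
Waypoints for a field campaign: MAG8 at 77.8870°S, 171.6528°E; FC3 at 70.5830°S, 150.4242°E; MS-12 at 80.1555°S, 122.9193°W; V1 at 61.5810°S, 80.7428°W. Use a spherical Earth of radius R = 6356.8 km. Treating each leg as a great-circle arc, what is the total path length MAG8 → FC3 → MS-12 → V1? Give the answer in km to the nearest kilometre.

5815 km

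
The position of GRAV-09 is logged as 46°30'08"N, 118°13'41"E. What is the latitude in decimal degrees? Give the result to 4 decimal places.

46.5022°N

46° + 30′/60 + 8″/3600 = 46 + 0.50000 + 0.00222 = 46.5022°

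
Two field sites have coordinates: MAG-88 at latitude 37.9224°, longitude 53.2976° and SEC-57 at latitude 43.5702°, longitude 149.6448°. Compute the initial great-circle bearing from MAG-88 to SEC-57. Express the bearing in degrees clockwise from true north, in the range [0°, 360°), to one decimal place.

50.5°

Δλ = 96.3472°
y = sin Δλ · cos φ₂ = 0.720089
x = cos φ₁ sin φ₂ − sin φ₁ cos φ₂ cos Δλ = 0.592933
θ = atan2(y, x) = 50.5314° → 50.5314° (mod 360°)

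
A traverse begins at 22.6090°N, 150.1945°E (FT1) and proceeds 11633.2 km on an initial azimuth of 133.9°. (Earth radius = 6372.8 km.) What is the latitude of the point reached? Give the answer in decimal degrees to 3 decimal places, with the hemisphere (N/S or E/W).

45.751°S

δ = d/R = 11633.2/6372.8 = 1.825446 rad
φ₂ = arcsin(sin φ₁ cos δ + cos φ₁ sin δ cos θ)
   = arcsin(0.38444·-0.25191 + 0.92315·0.96775·-0.69340) = -45.75099°
λ₂ = λ₁ + atan2(sin θ sin δ cos φ₁, cos δ − sin φ₁ sin φ₂) = -121.89391°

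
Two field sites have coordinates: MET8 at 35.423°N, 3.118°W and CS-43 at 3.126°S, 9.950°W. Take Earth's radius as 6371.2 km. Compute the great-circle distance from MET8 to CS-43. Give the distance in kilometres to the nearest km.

4345 km

Δφ = -38.5490°,  Δλ = -6.8320°
a = sin²(Δφ/2) + cos φ₁ cos φ₂ sin²(Δλ/2) = 0.111851
c = 2·arcsin(√a) = 0.682025 rad = 39.0772°
d = R·c = 6371.2 × 0.682025 = 4345.3 km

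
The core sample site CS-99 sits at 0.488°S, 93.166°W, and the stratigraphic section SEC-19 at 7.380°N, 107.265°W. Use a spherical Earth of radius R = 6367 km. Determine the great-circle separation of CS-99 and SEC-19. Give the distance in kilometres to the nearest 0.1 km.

1790.6 km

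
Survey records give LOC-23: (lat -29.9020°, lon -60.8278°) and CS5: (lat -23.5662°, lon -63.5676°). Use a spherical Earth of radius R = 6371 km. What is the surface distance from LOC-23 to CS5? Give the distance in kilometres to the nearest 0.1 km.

Δφ = 6.3358°,  Δλ = -2.7398°
a = sin²(Δφ/2) + cos φ₁ cos φ₂ sin²(Δλ/2) = 0.003508
c = 2·arcsin(√a) = 0.118527 rad = 6.7911°
d = R·c = 6371 × 0.118527 = 755.1 km

755.1 km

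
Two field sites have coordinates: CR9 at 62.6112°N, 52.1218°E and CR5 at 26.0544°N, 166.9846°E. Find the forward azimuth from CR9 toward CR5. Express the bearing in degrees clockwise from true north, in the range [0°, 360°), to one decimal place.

Δλ = 114.8628°
y = sin Δλ · cos φ₂ = 0.815113
x = cos φ₁ sin φ₂ − sin φ₁ cos φ₂ cos Δλ = 0.537434
θ = atan2(y, x) = 56.6017° → 56.6017° (mod 360°)

56.6°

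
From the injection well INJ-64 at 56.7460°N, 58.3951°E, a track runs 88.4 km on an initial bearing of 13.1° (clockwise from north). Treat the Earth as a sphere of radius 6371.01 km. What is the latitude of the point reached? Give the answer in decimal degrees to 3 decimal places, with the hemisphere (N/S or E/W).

57.520°N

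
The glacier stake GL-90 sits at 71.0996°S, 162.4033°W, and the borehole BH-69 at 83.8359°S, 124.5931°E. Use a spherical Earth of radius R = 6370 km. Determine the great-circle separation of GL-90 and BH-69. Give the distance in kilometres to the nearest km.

2007 km

Δφ = -12.7363°,  Δλ = -73.0036°
a = sin²(Δφ/2) + cos φ₁ cos φ₂ sin²(Δλ/2) = 0.024610
c = 2·arcsin(√a) = 0.315052 rad = 18.0511°
d = R·c = 6370 × 0.315052 = 2006.9 km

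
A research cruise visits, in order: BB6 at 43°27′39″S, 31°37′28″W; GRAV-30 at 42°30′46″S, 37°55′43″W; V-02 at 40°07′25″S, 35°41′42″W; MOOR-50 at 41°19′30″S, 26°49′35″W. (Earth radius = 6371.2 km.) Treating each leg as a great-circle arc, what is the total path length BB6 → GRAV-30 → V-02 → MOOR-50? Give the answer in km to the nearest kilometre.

1607 km

BB6: φ = -43.46083°, λ = -31.62444°
GRAV-30: φ = -42.51278°, λ = -37.92861°
V-02: φ = -40.12361°, λ = -35.69500°
MOOR-50: φ = -41.32500°, λ = -26.82639°
BB6→GRAV-30: c = 0.082149 rad, d = 523.38 km
GRAV-30→V-02: c = 0.050947 rad, d = 324.59 km
V-02→MOOR-50: c = 0.119109 rad, d = 758.87 km
Total = 523.38 + 324.59 + 758.87 = 1606.85 km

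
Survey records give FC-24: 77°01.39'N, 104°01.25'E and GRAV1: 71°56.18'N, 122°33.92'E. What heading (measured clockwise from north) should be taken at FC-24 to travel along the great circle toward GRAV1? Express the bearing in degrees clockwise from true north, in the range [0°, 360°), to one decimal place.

FC-24: φ = +77.02317°, λ = +104.02083°
GRAV1: φ = +71.93633°, λ = +122.56533°
Δλ = 18.5445°
y = sin Δλ · cos φ₂ = 0.098616
x = cos φ₁ sin φ₂ − sin φ₁ cos φ₂ cos Δλ = -0.072977
θ = atan2(y, x) = 126.5017° → 126.5017° (mod 360°)

126.5°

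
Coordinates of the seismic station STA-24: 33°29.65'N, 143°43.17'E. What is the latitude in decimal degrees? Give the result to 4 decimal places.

33° + 29.65′/60 = 33 + 0.49417 = 33.4942°

33.4942°N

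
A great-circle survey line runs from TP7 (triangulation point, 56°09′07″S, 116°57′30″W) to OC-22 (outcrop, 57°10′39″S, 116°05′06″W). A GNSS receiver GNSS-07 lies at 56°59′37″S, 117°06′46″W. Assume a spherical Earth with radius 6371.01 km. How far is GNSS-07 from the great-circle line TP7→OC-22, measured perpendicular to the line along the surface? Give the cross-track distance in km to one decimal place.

47.6 km

TP7: φ = -56.15194°, λ = -116.95833°
OC-22: φ = -57.17750°, λ = -116.08500°
GNSS-07: φ = -56.99361°, λ = -117.11278°
δ₁₃ = central angle TP7→GNSS-07 = 0.014765 rad  (haversine)
θ₁₃ = bearing TP7→GNSS-07 = 185.708°,  θ₁₂ = bearing TP7→OC-22 = 155.286°
dₓₜ = R·arcsin(sin δ₁₃ · sin(θ₁₃ − θ₁₂)) = 6371.01·arcsin(0.01476·sin(30.422°)) = 47.630 km
|dₓₜ| = 47.630 km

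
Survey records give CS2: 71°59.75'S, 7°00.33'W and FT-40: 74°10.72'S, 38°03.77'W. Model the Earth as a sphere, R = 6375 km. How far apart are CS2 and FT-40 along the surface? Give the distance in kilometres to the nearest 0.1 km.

1021.3 km

CS2: φ = -71.99583°, λ = -7.00550°
FT-40: φ = -74.17867°, λ = -38.06283°
Δφ = -2.1828°,  Δλ = -31.0573°
a = sin²(Δφ/2) + cos φ₁ cos φ₂ sin²(Δλ/2) = 0.006403
c = 2·arcsin(√a) = 0.160205 rad = 9.1791°
d = R·c = 6375 × 0.160205 = 1021.3 km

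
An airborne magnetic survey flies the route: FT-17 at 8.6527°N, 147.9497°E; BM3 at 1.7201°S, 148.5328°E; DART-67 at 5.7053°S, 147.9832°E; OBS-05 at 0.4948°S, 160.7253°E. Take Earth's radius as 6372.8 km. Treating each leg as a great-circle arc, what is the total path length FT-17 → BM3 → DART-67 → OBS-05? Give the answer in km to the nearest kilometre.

FT-17→BM3: c = 0.181324 rad, d = 1155.54 km
BM3→DART-67: c = 0.070210 rad, d = 447.44 km
DART-67→OBS-05: c = 0.239893 rad, d = 1528.79 km
Total = 1155.54 + 447.44 + 1528.79 = 3131.76 km

3132 km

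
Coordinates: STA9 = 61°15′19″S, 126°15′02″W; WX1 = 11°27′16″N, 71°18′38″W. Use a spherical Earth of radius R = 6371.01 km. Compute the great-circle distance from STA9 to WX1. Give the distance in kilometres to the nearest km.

9391 km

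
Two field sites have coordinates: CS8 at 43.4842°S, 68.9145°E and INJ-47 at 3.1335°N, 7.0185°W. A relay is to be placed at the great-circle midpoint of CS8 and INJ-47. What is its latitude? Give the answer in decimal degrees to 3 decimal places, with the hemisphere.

Bx = cos φ₂ cos Δλ = 0.242693,  By = cos φ₂ sin Δλ = -0.968562
φₘ = atan2(sin φ₁ + sin φ₂, √((cos φ₁ + Bx)² + By²)) = -24.82332°
λₘ = λ₁ + atan2(By, cos φ₁ + Bx) = 23.90548°

24.823°S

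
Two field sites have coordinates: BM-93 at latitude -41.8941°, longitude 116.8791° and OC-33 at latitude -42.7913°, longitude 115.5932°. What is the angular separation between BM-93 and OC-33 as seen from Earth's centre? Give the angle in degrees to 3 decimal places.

1.307°

Δφ = -0.8972°,  Δλ = -1.2859°
a = sin²(Δφ/2) + cos φ₁ cos φ₂ sin²(Δλ/2) = 0.000130
c = 2·arcsin(√a) = 0.022811 rad = 1.3070°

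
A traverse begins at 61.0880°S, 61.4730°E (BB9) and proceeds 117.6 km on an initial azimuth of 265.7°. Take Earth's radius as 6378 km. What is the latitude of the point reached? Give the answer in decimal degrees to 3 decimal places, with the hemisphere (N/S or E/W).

61.150°S

δ = d/R = 117.6/6378 = 0.018438 rad
φ₂ = arcsin(sin φ₁ cos δ + cos φ₁ sin δ cos θ)
   = arcsin(-0.87536·0.99983 + 0.48347·0.01844·-0.07498) = -61.14963°
λ₂ = λ₁ + atan2(sin θ sin δ cos φ₁, cos δ − sin φ₁ sin φ₂) = 59.28935°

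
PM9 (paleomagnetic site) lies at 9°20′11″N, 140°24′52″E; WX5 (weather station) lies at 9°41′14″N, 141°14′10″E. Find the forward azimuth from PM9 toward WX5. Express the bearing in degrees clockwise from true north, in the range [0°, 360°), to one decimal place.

PM9: φ = +9.33639°, λ = +140.41444°
WX5: φ = +9.68722°, λ = +141.23611°
Δλ = 0.8217°
y = sin Δλ · cos φ₂ = 0.014136
x = cos φ₁ sin φ₂ − sin φ₁ cos φ₂ cos Δλ = 0.006140
θ = atan2(y, x) = 66.5233° → 66.5233° (mod 360°)

66.5°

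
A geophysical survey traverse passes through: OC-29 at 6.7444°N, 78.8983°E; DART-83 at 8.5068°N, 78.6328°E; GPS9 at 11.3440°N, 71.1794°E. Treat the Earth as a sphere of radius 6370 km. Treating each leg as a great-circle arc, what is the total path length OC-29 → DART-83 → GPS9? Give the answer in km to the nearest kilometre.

1073 km

OC-29→DART-83: c = 0.031101 rad, d = 198.11 km
DART-83→GPS9: c = 0.137359 rad, d = 874.98 km
Total = 198.11 + 874.98 = 1073.09 km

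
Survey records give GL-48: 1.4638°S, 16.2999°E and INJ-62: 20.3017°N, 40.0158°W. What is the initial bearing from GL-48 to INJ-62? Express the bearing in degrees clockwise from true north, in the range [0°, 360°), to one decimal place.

294.8°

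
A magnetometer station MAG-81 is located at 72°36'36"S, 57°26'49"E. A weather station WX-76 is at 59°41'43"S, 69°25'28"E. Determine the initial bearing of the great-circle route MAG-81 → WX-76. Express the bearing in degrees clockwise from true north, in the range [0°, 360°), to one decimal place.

26.2°

MAG-81: φ = -72.61000°, λ = +57.44694°
WX-76: φ = -59.69528°, λ = +69.42444°
Δλ = 11.9775°
y = sin Δλ · cos φ₂ = 0.104718
x = cos φ₁ sin φ₂ − sin φ₁ cos φ₂ cos Δλ = 0.213017
θ = atan2(y, x) = 26.1785° → 26.1785° (mod 360°)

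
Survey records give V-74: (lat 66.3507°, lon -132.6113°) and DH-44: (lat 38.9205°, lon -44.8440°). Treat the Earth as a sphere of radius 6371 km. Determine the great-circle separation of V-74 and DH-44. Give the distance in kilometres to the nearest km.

6006 km

Δφ = -27.4302°,  Δλ = 87.7673°
a = sin²(Δφ/2) + cos φ₁ cos φ₂ sin²(Δλ/2) = 0.206181
c = 2·arcsin(√a) = 0.942659 rad = 54.0104°
d = R·c = 6371 × 0.942659 = 6005.7 km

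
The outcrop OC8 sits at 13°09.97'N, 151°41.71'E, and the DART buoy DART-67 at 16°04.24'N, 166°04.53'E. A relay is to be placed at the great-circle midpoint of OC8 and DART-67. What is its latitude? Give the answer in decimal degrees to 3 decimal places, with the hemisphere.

OC8: φ = +13.16617°, λ = +151.69517°
DART-67: φ = +16.07067°, λ = +166.07550°
Bx = cos φ₂ cos Δλ = 0.930814,  By = cos φ₂ sin Δλ = 0.238652
φₘ = atan2(sin φ₁ + sin φ₂, √((cos φ₁ + Bx)² + By²)) = 14.72926°
λₘ = λ₁ + atan2(By, cos φ₁ + Bx) = 158.83754°

14.729°N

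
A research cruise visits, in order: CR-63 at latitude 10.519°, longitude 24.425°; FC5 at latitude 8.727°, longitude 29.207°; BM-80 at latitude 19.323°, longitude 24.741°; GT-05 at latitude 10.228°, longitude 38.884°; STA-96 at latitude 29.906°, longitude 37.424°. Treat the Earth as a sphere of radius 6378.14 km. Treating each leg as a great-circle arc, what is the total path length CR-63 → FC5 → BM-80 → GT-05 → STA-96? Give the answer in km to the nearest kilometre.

CR-63→FC5: c = 0.088027 rad, d = 561.45 km
FC5→BM-80: c = 0.199750 rad, d = 1274.04 km
BM-80→GT-05: c = 0.286359 rad, d = 1826.44 km
GT-05→STA-96: c = 0.344267 rad, d = 2195.79 km
Total = 561.45 + 1274.04 + 1826.44 + 2195.79 = 5857.71 km

5858 km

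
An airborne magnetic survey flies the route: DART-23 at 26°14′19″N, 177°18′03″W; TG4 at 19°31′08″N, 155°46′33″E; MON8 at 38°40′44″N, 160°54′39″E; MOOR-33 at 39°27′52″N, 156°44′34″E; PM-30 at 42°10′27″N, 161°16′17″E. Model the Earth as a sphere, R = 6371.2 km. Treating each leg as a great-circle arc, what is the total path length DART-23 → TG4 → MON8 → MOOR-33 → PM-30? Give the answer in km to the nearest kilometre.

DART-23: φ = +26.23861°, λ = -177.30083°
TG4: φ = +19.51889°, λ = +155.77583°
MON8: φ = +38.67889°, λ = +160.91083°
MOOR-33: φ = +39.46444°, λ = +156.74278°
PM-30: φ = +42.17417°, λ = +161.27139°
DART-23→TG4: c = 0.447576 rad, d = 2851.60 km
TG4→MON8: c = 0.343289 rad, d = 2187.16 km
MON8→MOOR-33: c = 0.058111 rad, d = 370.24 km
MOOR-33→PM-30: c = 0.076233 rad, d = 485.70 km
Total = 2851.60 + 2187.16 + 370.24 + 485.70 = 5894.70 km

5895 km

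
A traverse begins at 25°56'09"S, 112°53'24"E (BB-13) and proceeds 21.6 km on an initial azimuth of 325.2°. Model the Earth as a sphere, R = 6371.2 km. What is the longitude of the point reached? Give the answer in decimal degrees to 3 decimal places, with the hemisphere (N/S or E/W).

112.767°E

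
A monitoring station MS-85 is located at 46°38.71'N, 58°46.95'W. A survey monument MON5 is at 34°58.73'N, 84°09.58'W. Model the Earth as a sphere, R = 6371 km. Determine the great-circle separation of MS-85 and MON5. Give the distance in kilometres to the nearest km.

MS-85: φ = +46.64517°, λ = -58.78250°
MON5: φ = +34.97883°, λ = -84.15967°
Δφ = -11.6663°,  Δλ = -25.3772°
a = sin²(Δφ/2) + cos φ₁ cos φ₂ sin²(Δλ/2) = 0.037468
c = 2·arcsin(√a) = 0.389594 rad = 22.3221°
d = R·c = 6371 × 0.389594 = 2482.1 km

2482 km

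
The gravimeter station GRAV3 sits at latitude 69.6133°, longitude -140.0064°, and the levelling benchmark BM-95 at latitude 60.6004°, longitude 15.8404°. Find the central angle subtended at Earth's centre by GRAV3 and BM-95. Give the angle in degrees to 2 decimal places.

48.65°

Δφ = -9.0129°,  Δλ = 155.8468°
a = sin²(Δφ/2) + cos φ₁ cos φ₂ sin²(Δλ/2) = 0.169694
c = 2·arcsin(√a) = 0.849164 rad = 48.6535°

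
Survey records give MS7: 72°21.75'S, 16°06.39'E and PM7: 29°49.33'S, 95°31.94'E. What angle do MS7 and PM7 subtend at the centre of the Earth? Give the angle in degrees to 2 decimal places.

58.52°

MS7: φ = -72.36250°, λ = +16.10650°
PM7: φ = -29.82217°, λ = +95.53233°
Δφ = 42.5403°,  Δλ = 79.4258°
a = sin²(Δφ/2) + cos φ₁ cos φ₂ sin²(Δλ/2) = 0.238914
c = 2·arcsin(√a) = 1.021402 rad = 58.5220°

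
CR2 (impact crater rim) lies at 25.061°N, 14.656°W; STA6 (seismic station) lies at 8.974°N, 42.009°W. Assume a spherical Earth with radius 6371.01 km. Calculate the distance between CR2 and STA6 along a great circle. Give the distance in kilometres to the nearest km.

Δφ = -16.0870°,  Δλ = -27.3530°
a = sin²(Δφ/2) + cos φ₁ cos φ₂ sin²(Δλ/2) = 0.069600
c = 2·arcsin(√a) = 0.533956 rad = 30.5934°
d = R·c = 6371.01 × 0.533956 = 3401.8 km

3402 km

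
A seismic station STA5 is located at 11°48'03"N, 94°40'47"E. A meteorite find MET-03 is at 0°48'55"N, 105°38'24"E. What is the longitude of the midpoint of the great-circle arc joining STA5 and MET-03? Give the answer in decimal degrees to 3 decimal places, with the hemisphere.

STA5: φ = +11.80083°, λ = +94.67972°
MET-03: φ = +0.81528°, λ = +105.64000°
Bx = cos φ₂ cos Δλ = 0.981660,  By = cos φ₂ sin Δλ = 0.190109
φₘ = atan2(sin φ₁ + sin φ₂, √((cos φ₁ + Bx)² + By²)) = 6.33678°
λₘ = λ₁ + atan2(By, cos φ₁ + Bx) = 100.21829°

100.218°E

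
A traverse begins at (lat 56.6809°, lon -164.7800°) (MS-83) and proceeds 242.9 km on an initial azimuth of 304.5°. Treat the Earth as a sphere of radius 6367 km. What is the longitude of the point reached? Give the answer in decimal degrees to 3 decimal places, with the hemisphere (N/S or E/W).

168.169°W

δ = d/R = 242.9/6367 = 0.038150 rad
φ₂ = arcsin(sin φ₁ cos δ + cos φ₁ sin δ cos θ)
   = arcsin(0.83562·0.99927 + 0.54930·0.03814·0.56641) = 57.87423°
λ₂ = λ₁ + atan2(sin θ sin δ cos φ₁, cos δ − sin φ₁ sin φ₂) = -168.16864°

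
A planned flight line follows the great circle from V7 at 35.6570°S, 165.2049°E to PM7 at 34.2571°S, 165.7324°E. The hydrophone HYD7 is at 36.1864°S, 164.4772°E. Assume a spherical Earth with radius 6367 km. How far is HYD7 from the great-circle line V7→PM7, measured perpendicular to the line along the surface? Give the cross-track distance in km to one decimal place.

44.7 km

δ₁₃ = central angle V7→HYD7 = 0.013826 rad  (haversine)
θ₁₃ = bearing V7→HYD7 = 227.852°,  θ₁₂ = bearing V7→PM7 = 17.314°
dₓₜ = R·arcsin(sin δ₁₃ · sin(θ₁₃ − θ₁₂)) = 6367·arcsin(0.01383·sin(210.538°)) = -44.728 km
|dₓₜ| = 44.728 km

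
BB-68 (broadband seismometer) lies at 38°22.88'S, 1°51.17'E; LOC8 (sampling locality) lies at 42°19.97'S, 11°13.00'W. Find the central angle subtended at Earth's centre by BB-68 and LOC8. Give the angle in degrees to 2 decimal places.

10.70°

BB-68: φ = -38.38133°, λ = +1.85283°
LOC8: φ = -42.33283°, λ = -11.21667°
Δφ = -3.9515°,  Δλ = -13.0695°
a = sin²(Δφ/2) + cos φ₁ cos φ₂ sin²(Δλ/2) = 0.008694
c = 2·arcsin(√a) = 0.186755 rad = 10.7003°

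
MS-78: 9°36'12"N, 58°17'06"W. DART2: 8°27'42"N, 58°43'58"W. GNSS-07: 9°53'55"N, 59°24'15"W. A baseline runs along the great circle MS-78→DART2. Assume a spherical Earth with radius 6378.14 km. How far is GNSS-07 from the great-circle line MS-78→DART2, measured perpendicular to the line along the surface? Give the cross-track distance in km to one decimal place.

MS-78: φ = +9.60333°, λ = -58.28500°
DART2: φ = +8.46167°, λ = -58.73278°
GNSS-07: φ = +9.89861°, λ = -59.40417°
δ₁₃ = central angle MS-78→GNSS-07 = 0.019929 rad  (haversine)
θ₁₃ = bearing MS-78→GNSS-07 = 285.081°,  θ₁₂ = bearing MS-78→DART2 = 201.209°
dₓₜ = R·arcsin(sin δ₁₃ · sin(θ₁₃ − θ₁₂)) = 6378.14·arcsin(0.01993·sin(83.872°)) = 126.382 km
|dₓₜ| = 126.382 km

126.4 km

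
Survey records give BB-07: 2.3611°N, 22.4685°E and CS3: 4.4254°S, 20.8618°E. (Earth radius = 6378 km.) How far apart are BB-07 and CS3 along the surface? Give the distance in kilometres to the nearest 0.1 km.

Δφ = -6.7865°,  Δλ = -1.6067°
a = sin²(Δφ/2) + cos φ₁ cos φ₂ sin²(Δλ/2) = 0.003699
c = 2·arcsin(√a) = 0.121716 rad = 6.9738°
d = R·c = 6378 × 0.121716 = 776.3 km

776.3 km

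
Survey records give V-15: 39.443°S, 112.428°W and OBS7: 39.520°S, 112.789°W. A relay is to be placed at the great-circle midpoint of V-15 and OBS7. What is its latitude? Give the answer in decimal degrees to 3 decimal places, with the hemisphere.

39.482°S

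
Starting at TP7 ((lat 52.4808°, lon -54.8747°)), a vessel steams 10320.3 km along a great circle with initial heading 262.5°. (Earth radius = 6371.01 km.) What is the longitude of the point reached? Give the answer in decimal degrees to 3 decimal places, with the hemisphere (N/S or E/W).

140.629°W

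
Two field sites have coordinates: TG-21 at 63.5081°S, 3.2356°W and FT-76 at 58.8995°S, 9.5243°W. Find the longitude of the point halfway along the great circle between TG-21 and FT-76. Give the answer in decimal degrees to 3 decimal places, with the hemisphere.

Bx = cos φ₂ cos Δλ = 0.513433,  By = cos φ₂ sin Δλ = -0.056581
φₘ = atan2(sin φ₁ + sin φ₂, √((cos φ₁ + Bx)² + By²)) = -61.24003°
λₘ = λ₁ + atan2(By, cos φ₁ + Bx) = -6.61037°

6.610°W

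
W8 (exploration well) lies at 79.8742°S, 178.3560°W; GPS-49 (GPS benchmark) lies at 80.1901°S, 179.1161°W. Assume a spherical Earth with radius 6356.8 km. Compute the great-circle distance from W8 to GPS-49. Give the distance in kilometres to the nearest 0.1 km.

38.0 km

Δφ = -0.3159°,  Δλ = -0.7601°
a = sin²(Δφ/2) + cos φ₁ cos φ₂ sin²(Δλ/2) = 0.000009
c = 2·arcsin(√a) = 0.005972 rad = 0.3422°
d = R·c = 6356.8 × 0.005972 = 38.0 km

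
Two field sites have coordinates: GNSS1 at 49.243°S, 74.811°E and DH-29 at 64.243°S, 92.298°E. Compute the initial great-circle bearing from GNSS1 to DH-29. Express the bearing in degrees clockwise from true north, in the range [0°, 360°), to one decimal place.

Δλ = 17.4870°
y = sin Δλ · cos φ₂ = 0.130579
x = cos φ₁ sin φ₂ − sin φ₁ cos φ₂ cos Δλ = -0.274032
θ = atan2(y, x) = 154.5217° → 154.5217° (mod 360°)

154.5°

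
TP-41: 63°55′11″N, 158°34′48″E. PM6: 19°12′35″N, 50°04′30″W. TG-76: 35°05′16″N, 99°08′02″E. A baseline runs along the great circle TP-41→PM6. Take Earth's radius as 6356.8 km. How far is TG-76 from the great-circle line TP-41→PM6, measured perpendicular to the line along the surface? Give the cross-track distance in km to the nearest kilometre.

3879 km

TP-41: φ = +63.91972°, λ = +158.58000°
PM6: φ = +19.20972°, λ = -50.07500°
TG-76: φ = +35.08778°, λ = +99.13389°
δ₁₃ = central angle TP-41→TG-76 = 0.796557 rad  (haversine)
θ₁₃ = bearing TP-41→TG-76 = 260.264°,  θ₁₂ = bearing TP-41→PM6 = 26.995°
dₓₜ = R·arcsin(sin δ₁₃ · sin(θ₁₃ − θ₁₂)) = 6356.8·arcsin(0.71495·sin(233.270°)) = -3878.713 km
|dₓₜ| = 3878.713 km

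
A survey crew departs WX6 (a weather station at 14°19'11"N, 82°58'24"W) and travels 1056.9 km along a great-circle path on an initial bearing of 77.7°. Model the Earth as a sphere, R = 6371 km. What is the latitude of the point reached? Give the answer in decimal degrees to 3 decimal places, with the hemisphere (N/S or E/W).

16.142°N

WX6: φ = +14.31972°, λ = -82.97333°
δ = d/R = 1056.9/6371 = 0.165892 rad
φ₂ = arcsin(sin φ₁ cos δ + cos φ₁ sin δ cos θ)
   = arcsin(0.24733·0.98627 + 0.96893·0.16513·0.21303) = 16.14220°
λ₂ = λ₁ + atan2(sin θ sin δ cos φ₁, cos δ − sin φ₁ sin φ₂) = -73.30387°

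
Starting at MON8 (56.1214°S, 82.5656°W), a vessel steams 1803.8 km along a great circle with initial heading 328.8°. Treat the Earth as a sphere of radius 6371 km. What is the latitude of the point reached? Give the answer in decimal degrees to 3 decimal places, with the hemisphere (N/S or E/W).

41.603°S

δ = d/R = 1803.8/6371 = 0.283127 rad
φ₂ = arcsin(sin φ₁ cos δ + cos φ₁ sin δ cos θ)
   = arcsin(-0.83022·0.96019 + 0.55744·0.27936·0.85536) = -41.60301°
λ₂ = λ₁ + atan2(sin θ sin δ cos φ₁, cos δ − sin φ₁ sin φ₂) = -93.72454°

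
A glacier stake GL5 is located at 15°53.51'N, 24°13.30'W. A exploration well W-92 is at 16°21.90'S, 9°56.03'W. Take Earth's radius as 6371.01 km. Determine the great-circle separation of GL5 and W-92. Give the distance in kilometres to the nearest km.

3914 km

GL5: φ = +15.89183°, λ = -24.22167°
W-92: φ = -16.36500°, λ = -9.93383°
Δφ = -32.2568°,  Δλ = 14.2878°
a = sin²(Δφ/2) + cos φ₁ cos φ₂ sin²(Δλ/2) = 0.091440
c = 2·arcsin(√a) = 0.614399 rad = 35.2025°
d = R·c = 6371.01 × 0.614399 = 3914.3 km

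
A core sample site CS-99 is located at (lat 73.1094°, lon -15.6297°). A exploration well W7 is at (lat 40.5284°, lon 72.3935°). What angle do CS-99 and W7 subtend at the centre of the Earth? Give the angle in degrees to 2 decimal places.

50.99°

Δφ = -32.5810°,  Δλ = 88.0232°
a = sin²(Δφ/2) + cos φ₁ cos φ₂ sin²(Δλ/2) = 0.185295
c = 2·arcsin(√a) = 0.890003 rad = 50.9934°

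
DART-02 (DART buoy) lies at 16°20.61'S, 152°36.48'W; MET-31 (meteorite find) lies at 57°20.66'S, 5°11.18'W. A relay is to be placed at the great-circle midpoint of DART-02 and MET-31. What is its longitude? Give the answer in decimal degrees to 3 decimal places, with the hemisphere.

DART-02: φ = -16.34350°, λ = -152.60800°
MET-31: φ = -57.34433°, λ = -5.18633°
Bx = cos φ₂ cos Δλ = -0.454688,  By = cos φ₂ sin Δλ = 0.290543
φₘ = atan2(sin φ₁ + sin φ₂, √((cos φ₁ + Bx)² + By²)) = -62.58971°
λₘ = λ₁ + atan2(By, cos φ₁ + Bx) = -122.69007°

122.690°W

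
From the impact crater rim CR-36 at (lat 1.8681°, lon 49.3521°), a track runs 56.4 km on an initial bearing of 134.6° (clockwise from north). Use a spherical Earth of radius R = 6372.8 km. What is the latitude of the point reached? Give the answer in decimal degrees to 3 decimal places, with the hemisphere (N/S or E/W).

δ = d/R = 56.4/6372.8 = 0.008850 rad
φ₂ = arcsin(sin φ₁ cos δ + cos φ₁ sin δ cos θ)
   = arcsin(0.03260·0.99996 + 0.99947·0.00885·-0.70215) = 1.51202°
λ₂ = λ₁ + atan2(sin θ sin δ cos φ₁, cos δ − sin φ₁ sin φ₂) = 49.71327°

1.512°N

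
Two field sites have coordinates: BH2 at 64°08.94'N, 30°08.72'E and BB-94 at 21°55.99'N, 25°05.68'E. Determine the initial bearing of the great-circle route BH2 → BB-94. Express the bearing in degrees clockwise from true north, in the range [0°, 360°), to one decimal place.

187.0°

BH2: φ = +64.14900°, λ = +30.14533°
BB-94: φ = +21.93317°, λ = +25.09467°
Δλ = -5.0507°
y = sin Δλ · cos φ₂ = -0.081665
x = cos φ₁ sin φ₂ − sin φ₁ cos φ₂ cos Δλ = -0.668684
θ = atan2(y, x) = -173.0371° → 186.9629° (mod 360°)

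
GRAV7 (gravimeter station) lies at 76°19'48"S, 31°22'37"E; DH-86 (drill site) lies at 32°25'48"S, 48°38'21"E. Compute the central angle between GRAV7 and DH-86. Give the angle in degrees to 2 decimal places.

GRAV7: φ = -76.33000°, λ = +31.37694°
DH-86: φ = -32.43000°, λ = +48.63917°
Δφ = 43.9000°,  Δλ = 17.2622°
a = sin²(Δφ/2) + cos φ₁ cos φ₂ sin²(Δλ/2) = 0.144217
c = 2·arcsin(√a) = 0.779072 rad = 44.6375°

44.64°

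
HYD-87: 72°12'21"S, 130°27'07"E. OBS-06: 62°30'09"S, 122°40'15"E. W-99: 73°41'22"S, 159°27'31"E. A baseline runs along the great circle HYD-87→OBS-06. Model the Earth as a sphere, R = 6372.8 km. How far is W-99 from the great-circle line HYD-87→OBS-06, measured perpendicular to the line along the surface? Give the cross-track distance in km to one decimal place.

678.0 km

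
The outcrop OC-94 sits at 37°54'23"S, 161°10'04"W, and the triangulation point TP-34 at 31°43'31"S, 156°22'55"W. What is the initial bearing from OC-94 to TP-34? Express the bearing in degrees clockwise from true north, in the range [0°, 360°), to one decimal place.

33.8°

OC-94: φ = -37.90639°, λ = -161.16778°
TP-34: φ = -31.72528°, λ = -156.38194°
Δλ = 4.7858°
y = sin Δλ · cos φ₂ = 0.070965
x = cos φ₁ sin φ₂ − sin φ₁ cos φ₂ cos Δλ = 0.105850
θ = atan2(y, x) = 33.8392° → 33.8392° (mod 360°)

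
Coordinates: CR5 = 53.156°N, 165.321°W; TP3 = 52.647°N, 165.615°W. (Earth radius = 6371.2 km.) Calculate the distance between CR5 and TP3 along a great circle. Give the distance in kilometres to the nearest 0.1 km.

Δφ = -0.5090°,  Δλ = -0.2940°
a = sin²(Δφ/2) + cos φ₁ cos φ₂ sin²(Δλ/2) = 0.000022
c = 2·arcsin(√a) = 0.009407 rad = 0.5390°
d = R·c = 6371.2 × 0.009407 = 59.9 km

59.9 km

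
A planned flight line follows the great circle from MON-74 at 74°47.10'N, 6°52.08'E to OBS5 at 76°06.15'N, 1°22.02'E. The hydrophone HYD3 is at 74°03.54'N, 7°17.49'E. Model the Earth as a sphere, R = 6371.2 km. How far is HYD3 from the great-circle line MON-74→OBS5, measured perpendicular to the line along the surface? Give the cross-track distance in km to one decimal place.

MON-74: φ = +74.78500°, λ = +6.86800°
OBS5: φ = +76.10250°, λ = +1.36700°
HYD3: φ = +74.05900°, λ = +7.29150°
δ₁₃ = central angle MON-74→HYD3 = 0.012826 rad  (haversine)
θ₁₃ = bearing MON-74→HYD3 = 170.893°,  θ₁₂ = bearing MON-74→OBS5 = 316.259°
dₓₜ = R·arcsin(sin δ₁₃ · sin(θ₁₃ − θ₁₂)) = 6371.2·arcsin(0.01283·sin(-145.367°)) = -46.439 km
|dₓₜ| = 46.439 km

46.4 km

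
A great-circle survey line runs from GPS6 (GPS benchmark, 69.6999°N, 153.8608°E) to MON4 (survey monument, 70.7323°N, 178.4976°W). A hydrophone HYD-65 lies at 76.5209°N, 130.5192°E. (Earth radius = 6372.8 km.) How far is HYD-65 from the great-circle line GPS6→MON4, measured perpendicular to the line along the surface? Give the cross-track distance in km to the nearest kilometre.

1020 km

δ₁₃ = central angle GPS6→HYD-65 = 0.165696 rad  (haversine)
θ₁₃ = bearing GPS6→HYD-65 = 325.949°,  θ₁₂ = bearing GPS6→MON4 = 70.791°
dₓₜ = R·arcsin(sin δ₁₃ · sin(θ₁₃ − θ₁₂)) = 6372.8·arcsin(0.16494·sin(255.159°)) = -1020.414 km
|dₓₜ| = 1020.414 km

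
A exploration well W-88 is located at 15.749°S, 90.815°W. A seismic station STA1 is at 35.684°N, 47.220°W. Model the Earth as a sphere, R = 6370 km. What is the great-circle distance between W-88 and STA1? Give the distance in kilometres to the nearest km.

7330 km

Δφ = 51.4330°,  Δλ = 43.5950°
a = sin²(Δφ/2) + cos φ₁ cos φ₂ sin²(Δλ/2) = 0.296077
c = 2·arcsin(√a) = 1.150702 rad = 65.9304°
d = R·c = 6370 × 1.150702 = 7330.0 km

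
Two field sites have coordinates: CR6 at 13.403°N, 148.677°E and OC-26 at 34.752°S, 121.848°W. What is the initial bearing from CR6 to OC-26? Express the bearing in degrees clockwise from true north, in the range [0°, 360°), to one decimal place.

Δλ = 89.4750°
y = sin Δλ · cos φ₂ = 0.821593
x = cos φ₁ sin φ₂ − sin φ₁ cos φ₂ cos Δλ = -0.556245
θ = atan2(y, x) = 124.0993° → 124.0993° (mod 360°)

124.1°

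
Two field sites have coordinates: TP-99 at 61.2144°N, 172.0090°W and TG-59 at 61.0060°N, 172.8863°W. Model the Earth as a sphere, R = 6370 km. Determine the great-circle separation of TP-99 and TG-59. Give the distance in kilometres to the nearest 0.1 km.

Δφ = -0.2084°,  Δλ = -0.8773°
a = sin²(Δφ/2) + cos φ₁ cos φ₂ sin²(Δλ/2) = 0.000017
c = 2·arcsin(√a) = 0.008243 rad = 0.4723°
d = R·c = 6370 × 0.008243 = 52.5 km

52.5 km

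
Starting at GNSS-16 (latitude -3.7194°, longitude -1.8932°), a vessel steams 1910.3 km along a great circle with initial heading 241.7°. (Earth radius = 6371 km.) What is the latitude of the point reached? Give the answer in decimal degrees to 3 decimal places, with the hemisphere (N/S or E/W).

δ = d/R = 1910.3/6371 = 0.299843 rad
φ₂ = arcsin(sin φ₁ cos δ + cos φ₁ sin δ cos θ)
   = arcsin(-0.06487·0.95538 + 0.99789·0.29537·-0.47409) = -11.63712°
λ₂ = λ₁ + atan2(sin θ sin δ cos φ₁, cos δ − sin φ₁ sin φ₂) = -17.29134°

11.637°S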